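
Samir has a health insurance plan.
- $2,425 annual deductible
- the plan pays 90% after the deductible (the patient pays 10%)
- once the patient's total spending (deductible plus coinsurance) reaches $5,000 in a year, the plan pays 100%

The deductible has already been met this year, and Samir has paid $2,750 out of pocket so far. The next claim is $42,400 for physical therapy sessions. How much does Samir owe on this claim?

With the deductible met, the entire $42,400 is subject to coinsurance.
10% of $42,400 = $4,240 falls to the patient.
That would bring total out-of-pocket to $6,990, past the $5,000 cap. The patient is capped at $5,000 − $2,750 = $2,250 on this claim.

$2,250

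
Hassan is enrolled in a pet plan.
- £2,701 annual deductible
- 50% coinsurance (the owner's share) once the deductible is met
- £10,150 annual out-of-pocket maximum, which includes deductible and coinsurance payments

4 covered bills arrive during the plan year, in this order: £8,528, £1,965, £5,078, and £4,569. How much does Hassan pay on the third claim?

Claim 1 (£8,528): £2,701 to deductible, leaving £5,827; coinsurance £5,827 × 50% = £2,913.50. Owner pays £5,614.50; OOP now £5,614.50.
Claim 2 (£1,965): 50% coinsurance on £1,965 = £982.50. Cost to owner: £982.50. OOP to date £6,597.
Claim 3 (£5,078): deductible met; 50% of £5,078 = £2,539. Owner owes £2,539 (running OOP £9,136).

£2,539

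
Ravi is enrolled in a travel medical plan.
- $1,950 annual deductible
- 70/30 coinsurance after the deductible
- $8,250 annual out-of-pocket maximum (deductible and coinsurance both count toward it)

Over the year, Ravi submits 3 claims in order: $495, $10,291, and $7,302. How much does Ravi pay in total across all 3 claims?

$6,791.40

Claim 1 — $495: all of it applies to the deductible. Traveler pays $495; OOP now $495.
Claim 2 — $10,291: $1,455 finishes the deductible; $8,836 goes to coinsurance; 30% of $8,836 = $2,650.80. Traveler pays $4,105.80; OOP now $4,600.80.
Claim 3 — $7,302: deductible already satisfied, so traveler's share is 30% × $7,302 = $2,190.60. Cost to traveler: $2,190.60. OOP to date $6,791.40.
Total paid by the traveler: $495 + $4,105.80 + $2,190.60 = $6,791.40.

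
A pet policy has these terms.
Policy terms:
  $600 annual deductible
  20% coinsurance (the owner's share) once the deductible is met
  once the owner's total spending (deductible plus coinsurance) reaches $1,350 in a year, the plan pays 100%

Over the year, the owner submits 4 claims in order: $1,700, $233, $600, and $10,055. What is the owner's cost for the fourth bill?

Bill 1, $1,700: deductible takes $600, $1,100 remains; 20% of $1,100 = $220. Owner owes $820 (running OOP $820).
Bill 2, $233: deductible already satisfied, so owner's share is 20% × $233 = $46.60. Cost to owner: $46.60. OOP to date $866.60.
Bill 3, $600: deductible already satisfied, so owner's share is 20% × $600 = $120. Cost to owner: $120. OOP to date $986.60.
Bill 4, $10,055: deductible already satisfied, so owner's share is 20% × $10,055 = $2,011. Adding that to $986.60 gives $2,997.60, past the $1,350 cap; owner pays only $1,350 − $986.60 = $363.40.

$363.40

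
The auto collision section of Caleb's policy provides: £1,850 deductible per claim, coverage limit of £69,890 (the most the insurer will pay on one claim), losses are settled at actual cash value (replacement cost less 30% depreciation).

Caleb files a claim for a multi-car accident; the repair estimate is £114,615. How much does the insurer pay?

£69,890

At 30% depreciation, ACV = £114,615 − £34,384.50 = £80,230.50.
Less the £1,850 deductible: £80,230.50 − £1,850 = £78,380.50.
£78,380.50 exceeds the £69,890 limit, so the insurer pays the limit: £69,890.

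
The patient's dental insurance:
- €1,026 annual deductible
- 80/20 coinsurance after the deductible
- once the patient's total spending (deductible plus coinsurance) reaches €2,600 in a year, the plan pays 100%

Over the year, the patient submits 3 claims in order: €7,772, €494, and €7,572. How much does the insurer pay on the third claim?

€7,446

Claim 1 (€7,772): €1,026 finishes the deductible; €6,746 goes to coinsurance; 20% of €6,746 = €1,349.20. Cost to patient: €2,375.20. OOP to date €2,375.20. Insurer: €7,772 − €2,375.20 = €5,396.80.
Claim 2 (€494): 20% coinsurance on €494 = €98.80. Cost to patient: €98.80. OOP to date €2,474. Plan pays €494 − €98.80 = €395.20.
Claim 3 (€7,572): 20% coinsurance on €7,572 = €1,514.40. OOP would hit €3,988.40 > €2,600, so the cap limits the patient to €2,600 − €2,474 = €126. Insurer: €7,572 − €126 = €7,446.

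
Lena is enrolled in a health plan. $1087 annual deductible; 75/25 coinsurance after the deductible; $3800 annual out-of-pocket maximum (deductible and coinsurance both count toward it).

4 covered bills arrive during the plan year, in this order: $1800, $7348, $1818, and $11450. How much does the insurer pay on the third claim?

Claim 1 — $1800: $1087 finishes the deductible; $713 goes to coinsurance; coinsurance $713 × 25% = $178.25. Cost to patient: $1265.25. OOP to date $1265.25. Plan pays $1800 − $1265.25 = $534.75.
Claim 2 — $7348: deductible met; 25% of $7348 = $1837. Cost to patient: $1837. OOP to date $3102.25. Plan pays $7348 − $1837 = $5511.
Claim 3 — $1818: 25% coinsurance on $1818 = $454.50. Cost to patient: $454.50. OOP to date $3556.75. Plan pays $1818 − $454.50 = $1363.50.

$1363.50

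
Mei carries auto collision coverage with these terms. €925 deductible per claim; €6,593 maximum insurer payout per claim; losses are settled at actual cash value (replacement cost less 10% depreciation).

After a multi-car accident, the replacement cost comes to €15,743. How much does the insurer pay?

Actual cash value after 10% depreciation: €15,743 × 90% = €14,168.70.
Subtract the deductible: €14,168.70 − €925 = €13,243.70.
€13,243.70 exceeds the €6,593 limit, so the insurer pays the limit: €6,593.

€6,593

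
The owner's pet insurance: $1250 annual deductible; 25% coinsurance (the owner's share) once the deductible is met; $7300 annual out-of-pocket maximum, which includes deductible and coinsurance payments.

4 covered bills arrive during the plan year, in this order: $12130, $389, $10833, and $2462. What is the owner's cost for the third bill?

$2708.25

Bill 1, $12130: deductible takes $1250, $10880 remains; owner's 25% is $2720. Owner pays $3970; OOP now $3970.
Bill 2, $389: deductible met; 25% of $389 = $97.25. Owner owes $97.25 (running OOP $4067.25).
Bill 3, $10833: deductible already satisfied, so owner's share is 25% × $10833 = $2708.25. Cost to owner: $2708.25. OOP to date $6775.50.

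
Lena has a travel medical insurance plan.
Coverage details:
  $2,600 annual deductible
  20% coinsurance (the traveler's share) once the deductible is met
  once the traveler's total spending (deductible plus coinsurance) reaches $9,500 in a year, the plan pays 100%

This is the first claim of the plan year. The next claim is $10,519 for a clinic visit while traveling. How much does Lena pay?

$4,183.80

The full $2,600 deductible is still open; $2,600 of this bill applies to it.
That leaves $10,519 − $2,600 = $7,919 for coinsurance.
Traveler's 20% share of $7,919 is $1,583.80.
So the traveler owes $2,600 + $1,583.80 = $4,183.80 before any cap.
Total out-of-pocket so far would be $0 + $4,183.80 = $4,183.80, below the $9,500 cap — no reduction.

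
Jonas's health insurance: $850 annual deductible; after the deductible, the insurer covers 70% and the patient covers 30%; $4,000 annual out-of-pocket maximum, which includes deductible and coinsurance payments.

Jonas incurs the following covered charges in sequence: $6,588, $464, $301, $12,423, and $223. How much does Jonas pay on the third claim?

$90.30

#1 ($6,588): $850 finishes the deductible; $5,738 goes to coinsurance; 30% of $5,738 = $1,721.40. Patient owes $2,571.40 (running OOP $2,571.40).
#2 ($464): deductible already satisfied, so patient's share is 30% × $464 = $139.20. Cost to patient: $139.20. OOP to date $2,710.60.
#3 ($301): 30% coinsurance on $301 = $90.30. Patient owes $90.30 (running OOP $2,800.90).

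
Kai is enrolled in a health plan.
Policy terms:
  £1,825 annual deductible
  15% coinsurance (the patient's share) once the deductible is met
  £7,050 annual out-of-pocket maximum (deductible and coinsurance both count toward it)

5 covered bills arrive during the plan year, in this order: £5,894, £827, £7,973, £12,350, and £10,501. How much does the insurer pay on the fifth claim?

Claim 1 — £5,894: deductible takes £1,825, £4,069 remains; 15% of £4,069 = £610.35. Patient owes £2,435.35 (running OOP £2,435.35). Insurer: £5,894 − £2,435.35 = £3,458.65.
Claim 2 — £827: 15% coinsurance on £827 = £124.05. Patient pays £124.05; OOP now £2,559.40. Plan pays £827 − £124.05 = £702.95.
Claim 3 — £7,973: deductible met; 15% of £7,973 = £1,195.95. Patient pays £1,195.95; OOP now £3,755.35. Plan pays £7,973 − £1,195.95 = £6,777.05.
Claim 4 — £12,350: 15% coinsurance on £12,350 = £1,852.50. Cost to patient: £1,852.50. OOP to date £5,607.85. Plan pays £12,350 − £1,852.50 = £10,497.50.
Claim 5 — £10,501: 15% coinsurance on £10,501 = £1,575.15. That would push OOP to £7,183, over the £7,050 cap, so patient pays £7,050 − £5,607.85 = £1,442.15. Insurer: £10,501 − £1,442.15 = £9,058.85.

£9,058.85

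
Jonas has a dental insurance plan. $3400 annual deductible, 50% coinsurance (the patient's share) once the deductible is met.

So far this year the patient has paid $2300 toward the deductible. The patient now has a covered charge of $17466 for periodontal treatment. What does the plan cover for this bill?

Deductible still to meet: $3400 − $2300 = $1100.
That leaves $17466 − $1100 = $16366 for coinsurance.
Patient's 50% share of $16366 is $8183.
Patient responsibility: $1100 + $8183 = $9283.
Insurer pays the balance: $17466 − $9283 = $8183.

$8183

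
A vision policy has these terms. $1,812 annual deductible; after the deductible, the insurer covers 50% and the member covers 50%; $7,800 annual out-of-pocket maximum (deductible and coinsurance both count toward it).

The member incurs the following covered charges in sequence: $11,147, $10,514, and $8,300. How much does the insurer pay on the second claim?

$9,193.50

Bill 1, $11,147: $1,812 to deductible, leaving $9,335; 50% of $9,335 = $4,667.50. Cost to member: $6,479.50. OOP to date $6,479.50. Plan pays $11,147 − $6,479.50 = $4,667.50.
Bill 2, $10,514: deductible met; 50% of $10,514 = $5,257. That would push OOP to $11,736.50, over the $7,800 cap, so member pays $7,800 − $6,479.50 = $1,320.50. Insurer: $10,514 − $1,320.50 = $9,193.50.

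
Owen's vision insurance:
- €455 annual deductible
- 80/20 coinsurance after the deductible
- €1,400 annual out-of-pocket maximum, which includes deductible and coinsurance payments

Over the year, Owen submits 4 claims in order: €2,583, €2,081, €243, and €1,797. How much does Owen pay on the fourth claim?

Claim 1 (€2,583): €455 to deductible, leaving €2,128; member's 20% is €425.60. Cost to member: €880.60. OOP to date €880.60.
Claim 2 (€2,081): 20% coinsurance on €2,081 = €416.20. Cost to member: €416.20. OOP to date €1,296.80.
Claim 3 (€243): deductible met; 20% of €243 = €48.60. Cost to member: €48.60. OOP to date €1,345.40.
Claim 4 (€1,797): 20% coinsurance on €1,797 = €359.40. Adding that to €1,345.40 gives €1,704.80, past the €1,400 cap; member pays only €1,400 − €1,345.40 = €54.60.

€54.60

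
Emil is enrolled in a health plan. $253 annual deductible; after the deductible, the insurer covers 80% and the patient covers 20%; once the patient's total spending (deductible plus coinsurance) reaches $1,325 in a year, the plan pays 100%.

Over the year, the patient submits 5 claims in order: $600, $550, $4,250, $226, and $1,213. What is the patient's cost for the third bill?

Claim 1 — $600: $253 to deductible, leaving $347; patient's 20% is $69.40. Cost to patient: $322.40. OOP to date $322.40.
Claim 2 — $550: deductible met; 20% of $550 = $110. Patient pays $110; OOP now $432.40.
Claim 3 — $4,250: deductible met; 20% of $4,250 = $850. Cost to patient: $850. OOP to date $1,282.40.

$850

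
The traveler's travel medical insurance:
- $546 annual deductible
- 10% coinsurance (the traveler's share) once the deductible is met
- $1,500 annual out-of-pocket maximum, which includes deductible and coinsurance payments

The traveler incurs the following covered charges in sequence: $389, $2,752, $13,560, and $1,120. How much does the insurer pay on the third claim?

Claim 1 — $389: all of it applies to the deductible. Traveler pays $389; OOP now $389. Insurer: $389 − $389 = $0.
Claim 2 — $2,752: $157 finishes the deductible; $2,595 goes to coinsurance; 10% of $2,595 = $259.50. Traveler pays $416.50; OOP now $805.50. Insurer: $2,752 − $416.50 = $2,335.50.
Claim 3 — $13,560: 10% coinsurance on $13,560 = $1,356. That would push OOP to $2,161.50, over the $1,500 cap, so traveler pays $1,500 − $805.50 = $694.50. Insurer: $13,560 − $694.50 = $12,865.50.

$12,865.50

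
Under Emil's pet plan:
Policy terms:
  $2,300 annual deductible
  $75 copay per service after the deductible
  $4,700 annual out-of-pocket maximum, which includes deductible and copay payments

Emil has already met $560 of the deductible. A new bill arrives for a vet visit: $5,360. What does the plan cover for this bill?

$3,545

Deductible still to meet: $2,300 − $560 = $1,740.
After the $1,740 deductible portion, $5,360 − $1,740 = $3,620 is subject to the copay.
Copay on this service: $75.
So the owner owes $1,740 + $75 = $1,815 before any cap.
Total out-of-pocket so far would be $560 + $1,815 = $2,375, below the $4,700 cap — no reduction.
The insurer covers the remainder: $5,360 − $1,815 = $3,545.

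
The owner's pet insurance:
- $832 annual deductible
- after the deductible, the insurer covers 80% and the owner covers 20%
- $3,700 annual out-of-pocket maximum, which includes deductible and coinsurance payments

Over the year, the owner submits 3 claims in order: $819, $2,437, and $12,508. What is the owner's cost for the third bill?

Claim 1 ($819): entire amount goes to the deductible. Owner owes $819 (running OOP $819).
Claim 2 ($2,437): $13 to deductible, leaving $2,424; owner's 20% is $484.80. Owner pays $497.80; OOP now $1,316.80.
Claim 3 ($12,508): 20% coinsurance on $12,508 = $2,501.60. That would push OOP to $3,818.40, over the $3,700 cap, so owner pays $3,700 − $1,316.80 = $2,383.20.

$2,383.20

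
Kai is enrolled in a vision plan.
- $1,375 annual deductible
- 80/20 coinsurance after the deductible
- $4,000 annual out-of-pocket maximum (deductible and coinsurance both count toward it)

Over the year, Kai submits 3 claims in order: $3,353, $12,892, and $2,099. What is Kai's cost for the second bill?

Claim 1 ($3,353): $1,375 to deductible, leaving $1,978; coinsurance $1,978 × 20% = $395.60. Member pays $1,770.60; OOP now $1,770.60.
Claim 2 ($12,892): 20% coinsurance on $12,892 = $2,578.40. Adding that to $1,770.60 gives $4,349, past the $4,000 cap; member pays only $4,000 − $1,770.60 = $2,229.40.

$2,229.40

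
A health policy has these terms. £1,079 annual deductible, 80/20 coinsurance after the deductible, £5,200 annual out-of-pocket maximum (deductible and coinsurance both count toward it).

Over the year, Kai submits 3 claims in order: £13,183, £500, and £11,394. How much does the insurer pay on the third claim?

Claim 1 — £13,183: deductible takes £1,079, £12,104 remains; coinsurance £12,104 × 20% = £2,420.80. Patient owes £3,499.80 (running OOP £3,499.80). Plan pays £13,183 − £3,499.80 = £9,683.20.
Claim 2 — £500: 20% coinsurance on £500 = £100. Patient owes £100 (running OOP £3,599.80). Plan pays £500 − £100 = £400.
Claim 3 — £11,394: deductible already satisfied, so patient's share is 20% × £11,394 = £2,278.80. Adding that to £3,599.80 gives £5,878.60, past the £5,200 cap; patient pays only £5,200 − £3,599.80 = £1,600.20. Plan pays £11,394 − £1,600.20 = £9,793.80.

£9,793.80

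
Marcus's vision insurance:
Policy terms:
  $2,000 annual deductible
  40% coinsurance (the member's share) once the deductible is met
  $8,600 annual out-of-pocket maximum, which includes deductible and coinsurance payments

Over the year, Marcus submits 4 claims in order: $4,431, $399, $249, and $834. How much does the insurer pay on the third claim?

Claim 1 — $4,431: $2,000 to deductible, leaving $2,431; 40% of $2,431 = $972.40. Cost to member: $2,972.40. OOP to date $2,972.40. Plan pays $4,431 − $2,972.40 = $1,458.60.
Claim 2 — $399: 40% coinsurance on $399 = $159.60. Cost to member: $159.60. OOP to date $3,132. Plan pays $399 − $159.60 = $239.40.
Claim 3 — $249: deductible met; 40% of $249 = $99.60. Member pays $99.60; OOP now $3,231.60. Insurer: $249 − $99.60 = $149.40.

$149.40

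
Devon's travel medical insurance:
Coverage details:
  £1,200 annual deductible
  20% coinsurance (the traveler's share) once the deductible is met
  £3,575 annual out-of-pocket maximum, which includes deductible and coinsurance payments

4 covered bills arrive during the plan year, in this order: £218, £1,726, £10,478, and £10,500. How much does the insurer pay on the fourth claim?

Bill 1, £218: all of it applies to the deductible. Cost to traveler: £218. OOP to date £218. Plan pays £218 − £218 = £0.
Bill 2, £1,726: deductible takes £982, £744 remains; coinsurance £744 × 20% = £148.80. Traveler pays £1,130.80; OOP now £1,348.80. Insurer: £1,726 − £1,130.80 = £595.20.
Bill 3, £10,478: deductible met; 20% of £10,478 = £2,095.60. Traveler owes £2,095.60 (running OOP £3,444.40). Insurer: £10,478 − £2,095.60 = £8,382.40.
Bill 4, £10,500: deductible already satisfied, so traveler's share is 20% × £10,500 = £2,100. OOP would hit £5,544.40 > £3,575, so the cap limits the traveler to £3,575 − £3,444.40 = £130.60. Plan pays £10,500 − £130.60 = £10,369.40.

£10,369.40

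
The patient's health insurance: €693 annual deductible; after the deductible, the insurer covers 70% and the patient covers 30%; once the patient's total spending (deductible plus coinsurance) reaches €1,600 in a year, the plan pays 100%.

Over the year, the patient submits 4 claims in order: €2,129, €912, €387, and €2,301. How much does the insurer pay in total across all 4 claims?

Claim 1 (€2,129): €693 finishes the deductible; €1,436 goes to coinsurance; patient's 30% is €430.80. Cost to patient: €1,123.80. OOP to date €1,123.80. Insurer: €2,129 − €1,123.80 = €1,005.20.
Claim 2 (€912): deductible already satisfied, so patient's share is 30% × €912 = €273.60. Patient pays €273.60; OOP now €1,397.40. Insurer: €912 − €273.60 = €638.40.
Claim 3 (€387): 30% coinsurance on €387 = €116.10. Patient pays €116.10; OOP now €1,513.50. Insurer: €387 − €116.10 = €270.90.
Claim 4 (€2,301): deductible met; 30% of €2,301 = €690.30. That would push OOP to €2,203.80, over the €1,600 cap, so patient pays €1,600 − €1,513.50 = €86.50. Insurer: €2,301 − €86.50 = €2,214.50.
Insurer total: €1,005.20 + €638.40 + €270.90 + €2,214.50 = €4,129.

€4,129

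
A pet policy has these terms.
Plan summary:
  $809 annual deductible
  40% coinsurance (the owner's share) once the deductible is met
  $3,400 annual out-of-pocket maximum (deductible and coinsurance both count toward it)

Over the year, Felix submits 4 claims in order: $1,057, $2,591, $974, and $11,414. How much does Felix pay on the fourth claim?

Claim 1 — $1,057: $809 to deductible, leaving $248; owner's 40% is $99.20. Cost to owner: $908.20. OOP to date $908.20.
Claim 2 — $2,591: deductible already satisfied, so owner's share is 40% × $2,591 = $1,036.40. Owner pays $1,036.40; OOP now $1,944.60.
Claim 3 — $974: 40% coinsurance on $974 = $389.60. Owner pays $389.60; OOP now $2,334.20.
Claim 4 — $11,414: deductible met; 40% of $11,414 = $4,565.60. Adding that to $2,334.20 gives $6,899.80, past the $3,400 cap; owner pays only $3,400 − $2,334.20 = $1,065.80.

$1,065.80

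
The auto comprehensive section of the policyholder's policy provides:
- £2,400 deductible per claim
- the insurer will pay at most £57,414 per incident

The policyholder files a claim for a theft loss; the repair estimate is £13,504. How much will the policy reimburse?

Less the £2,400 deductible: £13,504 − £2,400 = £11,104.
That's under the £57,414 cap, so the insurer reimburses the full £11,104.

£11,104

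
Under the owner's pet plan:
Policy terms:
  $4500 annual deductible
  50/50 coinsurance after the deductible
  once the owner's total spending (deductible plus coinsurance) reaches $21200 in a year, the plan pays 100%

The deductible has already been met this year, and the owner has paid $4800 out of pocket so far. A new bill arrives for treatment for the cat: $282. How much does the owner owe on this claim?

The deductible is already satisfied, so the full bill goes to coinsurance.
Owner's 50% share of $282 is $141.
Year-to-date out-of-pocket becomes $4800 + $141 = $4941, still under the $21200 maximum, so no cap applies.

$141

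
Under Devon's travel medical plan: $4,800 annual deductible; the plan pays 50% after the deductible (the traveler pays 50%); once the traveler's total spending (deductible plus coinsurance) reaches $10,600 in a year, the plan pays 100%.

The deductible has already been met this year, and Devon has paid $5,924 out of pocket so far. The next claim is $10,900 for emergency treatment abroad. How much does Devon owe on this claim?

$4,676

The deductible is already satisfied, so the full bill goes to coinsurance.
Traveler's 50% share of $10,900 is $5,450.
Year-to-date out-of-pocket would reach $5,924 + $5,450 = $11,374, above the $10,600 maximum, so the traveler pays only $10,600 − $5,924 = $4,676.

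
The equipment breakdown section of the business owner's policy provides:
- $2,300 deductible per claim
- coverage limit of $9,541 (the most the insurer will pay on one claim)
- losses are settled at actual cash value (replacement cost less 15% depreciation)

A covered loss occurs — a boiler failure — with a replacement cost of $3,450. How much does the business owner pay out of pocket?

$2,817.50

Depreciate 15%: the covered value is $3,450 × 0.85 = $2,932.50.
Less the $2,300 deductible: $2,932.50 − $2,300 = $632.50.
$632.50 ≤ $9,541, so the limit doesn't bind; insurer pays $632.50.
Business owner's share is the uncovered remainder: $3,450 − $632.50 = $2,817.50.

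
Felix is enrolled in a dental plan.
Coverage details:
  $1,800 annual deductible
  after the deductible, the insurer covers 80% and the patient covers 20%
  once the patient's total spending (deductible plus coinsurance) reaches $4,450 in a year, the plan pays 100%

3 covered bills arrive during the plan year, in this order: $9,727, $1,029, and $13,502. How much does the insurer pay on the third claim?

#1 ($9,727): $1,800 finishes the deductible; $7,927 goes to coinsurance; 20% of $7,927 = $1,585.40. Patient pays $3,385.40; OOP now $3,385.40. Insurer: $9,727 − $3,385.40 = $6,341.60.
#2 ($1,029): deductible already satisfied, so patient's share is 20% × $1,029 = $205.80. Patient pays $205.80; OOP now $3,591.20. Plan pays $1,029 − $205.80 = $823.20.
#3 ($13,502): deductible met; 20% of $13,502 = $2,700.40. That would push OOP to $6,291.60, over the $4,450 cap, so patient pays $4,450 − $3,591.20 = $858.80. Plan pays $13,502 − $858.80 = $12,643.20.

$12,643.20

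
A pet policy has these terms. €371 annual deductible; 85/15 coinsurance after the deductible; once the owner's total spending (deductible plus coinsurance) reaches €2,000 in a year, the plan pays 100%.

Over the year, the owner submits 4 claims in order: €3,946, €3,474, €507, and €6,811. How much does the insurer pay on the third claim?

€430.95

#1 (€3,946): €371 finishes the deductible; €3,575 goes to coinsurance; owner's 15% is €536.25. Owner owes €907.25 (running OOP €907.25). Insurer: €3,946 − €907.25 = €3,038.75.
#2 (€3,474): 15% coinsurance on €3,474 = €521.10. Owner pays €521.10; OOP now €1,428.35. Insurer: €3,474 − €521.10 = €2,952.90.
#3 (€507): deductible already satisfied, so owner's share is 15% × €507 = €76.05. Cost to owner: €76.05. OOP to date €1,504.40. Plan pays €507 − €76.05 = €430.95.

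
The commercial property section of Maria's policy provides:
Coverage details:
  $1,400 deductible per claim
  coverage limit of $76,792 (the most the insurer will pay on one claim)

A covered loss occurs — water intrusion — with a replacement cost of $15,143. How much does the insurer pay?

$13,743

After the deductible, $15,143 − $1,400 = $13,743 remains.
That's under the $76,792 cap, so the insurer reimburses the full $13,743.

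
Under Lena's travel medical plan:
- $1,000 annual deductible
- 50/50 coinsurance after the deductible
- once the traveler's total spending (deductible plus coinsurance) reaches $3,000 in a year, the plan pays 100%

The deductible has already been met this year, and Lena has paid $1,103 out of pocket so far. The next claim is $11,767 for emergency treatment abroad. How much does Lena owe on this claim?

$1,897

With the deductible met, the entire $11,767 is subject to coinsurance.
50% of $11,767 = $5,883.50 falls to the traveler.
Adding $5,883.50 to the $1,103 already spent would give $6,986.50, which exceeds the $3,000 cap; the traveler pays just $3,000 − $1,103 = $1,897.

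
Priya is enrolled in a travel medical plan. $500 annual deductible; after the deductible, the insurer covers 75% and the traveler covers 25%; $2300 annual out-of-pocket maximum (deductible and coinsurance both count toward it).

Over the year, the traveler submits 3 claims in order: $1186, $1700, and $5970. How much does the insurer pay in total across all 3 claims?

#1 ($1186): deductible takes $500, $686 remains; coinsurance $686 × 25% = $171.50. Traveler pays $671.50; OOP now $671.50. Insurer: $1186 − $671.50 = $514.50.
#2 ($1700): deductible met; 25% of $1700 = $425. Traveler owes $425 (running OOP $1096.50). Plan pays $1700 − $425 = $1275.
#3 ($5970): deductible already satisfied, so traveler's share is 25% × $5970 = $1492.50. That would push OOP to $2589, over the $2300 cap, so traveler pays $2300 − $1096.50 = $1203.50. Insurer: $5970 − $1203.50 = $4766.50.
Insurer total = bills − traveler's total = $8856 − $2300 = $6556.

$6556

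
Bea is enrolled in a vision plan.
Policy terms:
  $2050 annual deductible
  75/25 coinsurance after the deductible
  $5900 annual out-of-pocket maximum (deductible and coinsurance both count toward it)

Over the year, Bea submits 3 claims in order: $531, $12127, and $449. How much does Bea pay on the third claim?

Claim 1 — $531: fully absorbed by the deductible. Member owes $531 (running OOP $531).
Claim 2 — $12127: $1519 finishes the deductible; $10608 goes to coinsurance; 25% of $10608 = $2652. Cost to member: $4171. OOP to date $4702.
Claim 3 — $449: 25% coinsurance on $449 = $112.25. Member pays $112.25; OOP now $4814.25.

$112.25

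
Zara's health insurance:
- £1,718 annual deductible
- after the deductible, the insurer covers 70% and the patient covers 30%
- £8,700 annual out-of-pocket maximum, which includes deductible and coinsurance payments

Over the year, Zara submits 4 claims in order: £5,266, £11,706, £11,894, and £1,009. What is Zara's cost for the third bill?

£2,405.80

Claim 1 (£5,266): £1,718 to deductible, leaving £3,548; coinsurance £3,548 × 30% = £1,064.40. Cost to patient: £2,782.40. OOP to date £2,782.40.
Claim 2 (£11,706): 30% coinsurance on £11,706 = £3,511.80. Cost to patient: £3,511.80. OOP to date £6,294.20.
Claim 3 (£11,894): deductible met; 30% of £11,894 = £3,568.20. Adding that to £6,294.20 gives £9,862.40, past the £8,700 cap; patient pays only £8,700 − £6,294.20 = £2,405.80.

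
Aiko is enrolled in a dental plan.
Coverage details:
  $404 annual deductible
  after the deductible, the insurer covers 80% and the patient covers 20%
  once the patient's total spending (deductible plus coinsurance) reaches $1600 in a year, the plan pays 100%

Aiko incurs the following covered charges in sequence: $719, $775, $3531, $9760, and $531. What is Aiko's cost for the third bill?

Claim 1 — $719: $404 to deductible, leaving $315; patient's 20% is $63. Patient owes $467 (running OOP $467).
Claim 2 — $775: deductible met; 20% of $775 = $155. Patient owes $155 (running OOP $622).
Claim 3 — $3531: deductible already satisfied, so patient's share is 20% × $3531 = $706.20. Patient owes $706.20 (running OOP $1328.20).

$706.20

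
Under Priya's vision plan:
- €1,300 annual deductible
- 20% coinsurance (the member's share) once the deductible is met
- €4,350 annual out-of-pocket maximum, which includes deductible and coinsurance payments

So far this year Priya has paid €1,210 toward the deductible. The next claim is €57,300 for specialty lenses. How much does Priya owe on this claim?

Remaining deductible: €1,300 − €1,210 = €90.
That leaves €57,300 − €90 = €57,210 for coinsurance.
20% of €57,210 = €11,442 falls to the member.
Member responsibility before any cap: €90 + €11,442 = €11,532.
That would bring total out-of-pocket to €12,742, past the €4,350 cap. The member is capped at €4,350 − €1,210 = €3,140 on this claim.

€3,140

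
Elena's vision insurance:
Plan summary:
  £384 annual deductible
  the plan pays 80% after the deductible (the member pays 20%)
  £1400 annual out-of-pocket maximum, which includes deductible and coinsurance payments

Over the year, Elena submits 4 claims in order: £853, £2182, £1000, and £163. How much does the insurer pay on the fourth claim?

#1 (£853): £384 to deductible, leaving £469; 20% of £469 = £93.80. Member owes £477.80 (running OOP £477.80). Plan pays £853 − £477.80 = £375.20.
#2 (£2182): deductible already satisfied, so member's share is 20% × £2182 = £436.40. Member owes £436.40 (running OOP £914.20). Insurer: £2182 − £436.40 = £1745.60.
#3 (£1000): deductible met; 20% of £1000 = £200. Member pays £200; OOP now £1114.20. Insurer: £1000 − £200 = £800.
#4 (£163): deductible already satisfied, so member's share is 20% × £163 = £32.60. Member pays £32.60; OOP now £1146.80. Plan pays £163 − £32.60 = £130.40.

£130.40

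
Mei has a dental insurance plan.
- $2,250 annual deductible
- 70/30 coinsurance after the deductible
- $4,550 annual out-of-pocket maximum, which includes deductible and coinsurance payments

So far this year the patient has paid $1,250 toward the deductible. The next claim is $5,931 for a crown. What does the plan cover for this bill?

$1,250 of the $2,250 deductible is already met, leaving $1,000.
After the $1,000 deductible portion, $5,931 − $1,000 = $4,931 is subject to coinsurance.
30% of $4,931 = $1,479.30 falls to the patient.
That puts the patient's cost at $1,000 + $1,479.30 = $2,479.30 before any cap.
Total out-of-pocket so far would be $1,250 + $2,479.30 = $3,729.30, below the $4,550 cap — no reduction.
The plan picks up $5,931 − $2,479.30 = $3,451.70.

$3,451.70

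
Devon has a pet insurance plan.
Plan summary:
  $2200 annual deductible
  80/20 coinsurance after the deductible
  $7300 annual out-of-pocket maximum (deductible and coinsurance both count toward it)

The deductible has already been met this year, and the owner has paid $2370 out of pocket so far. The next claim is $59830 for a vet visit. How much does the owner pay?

$4930

With the deductible met, the entire $59830 is subject to coinsurance.
20% of $59830 = $11966 falls to the owner.
Adding $11966 to the $2370 already spent would give $14336, which exceeds the $7300 cap; the owner pays just $7300 − $2370 = $4930.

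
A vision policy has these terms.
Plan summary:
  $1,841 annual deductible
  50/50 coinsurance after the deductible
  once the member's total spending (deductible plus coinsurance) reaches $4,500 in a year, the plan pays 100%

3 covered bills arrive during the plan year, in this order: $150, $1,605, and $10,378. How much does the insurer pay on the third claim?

#1 ($150): entire amount goes to the deductible. Cost to member: $150. OOP to date $150. Insurer: $150 − $150 = $0.
#2 ($1,605): entire amount goes to the deductible. Member owes $1,605 (running OOP $1,755). Insurer: $1,605 − $1,605 = $0.
#3 ($10,378): $86 finishes the deductible; $10,292 goes to coinsurance; 50% of $10,292 = $5,146. Together that's $86 + $5,146 = $5,232. Adding that to $1,755 gives $6,987, past the $4,500 cap; member pays only $4,500 − $1,755 = $2,745. Insurer: $10,378 − $2,745 = $7,633.

$7,633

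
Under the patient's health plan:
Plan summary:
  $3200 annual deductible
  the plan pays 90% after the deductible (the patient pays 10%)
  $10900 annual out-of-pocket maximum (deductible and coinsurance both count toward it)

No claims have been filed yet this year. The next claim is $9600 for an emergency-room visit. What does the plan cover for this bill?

$5760

Nothing has been paid toward the $3200 deductible, so the first $3200 of this charge is applied there.
After the $3200 deductible portion, $9600 − $3200 = $6400 is subject to coinsurance.
Patient's 10% share of $6400 is $640.
So the patient owes $3200 + $640 = $3840 before any cap.
Cumulative spending $0 + $3840 = $3840 stays under the $10900 maximum.
Insurer pays the balance: $9600 − $3840 = $5760.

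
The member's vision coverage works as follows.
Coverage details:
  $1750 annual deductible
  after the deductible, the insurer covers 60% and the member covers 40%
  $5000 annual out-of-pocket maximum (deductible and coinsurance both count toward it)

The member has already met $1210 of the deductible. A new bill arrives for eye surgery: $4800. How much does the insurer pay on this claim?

$2556

Remaining deductible: $1750 − $1210 = $540.
After the $540 deductible portion, $4800 − $540 = $4260 is subject to coinsurance.
Coinsurance: $4260 × 40% = $1704.
Member responsibility before any cap: $540 + $1704 = $2244.
Cumulative spending $1210 + $2244 = $3454 stays under the $5000 maximum.
Insurer pays the balance: $4800 − $2244 = $2556.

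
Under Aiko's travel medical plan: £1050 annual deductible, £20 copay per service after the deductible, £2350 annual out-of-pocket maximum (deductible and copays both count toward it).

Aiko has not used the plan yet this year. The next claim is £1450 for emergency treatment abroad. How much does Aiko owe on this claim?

The full £1050 deductible is still open; £1050 of this bill applies to it.
After the £1050 deductible portion, £1450 − £1050 = £400 is subject to the copay.
Copay on this service: £20.
Traveler responsibility before any cap: £1050 + £20 = £1070.
Year-to-date out-of-pocket becomes £0 + £1070 = £1070, still under the £2350 maximum, so no cap applies.

£1070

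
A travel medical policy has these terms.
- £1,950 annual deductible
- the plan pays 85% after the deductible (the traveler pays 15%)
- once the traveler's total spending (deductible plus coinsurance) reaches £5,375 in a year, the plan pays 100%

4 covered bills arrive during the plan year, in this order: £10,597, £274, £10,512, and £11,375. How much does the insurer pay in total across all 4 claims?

Claim 1 (£10,597): £1,950 to deductible, leaving £8,647; 15% of £8,647 = £1,297.05. Traveler pays £3,247.05; OOP now £3,247.05. Insurer: £10,597 − £3,247.05 = £7,349.95.
Claim 2 (£274): 15% coinsurance on £274 = £41.10. Traveler owes £41.10 (running OOP £3,288.15). Insurer: £274 − £41.10 = £232.90.
Claim 3 (£10,512): deductible already satisfied, so traveler's share is 15% × £10,512 = £1,576.80. Traveler owes £1,576.80 (running OOP £4,864.95). Insurer: £10,512 − £1,576.80 = £8,935.20.
Claim 4 (£11,375): 15% coinsurance on £11,375 = £1,706.25. Adding that to £4,864.95 gives £6,571.20, past the £5,375 cap; traveler pays only £5,375 − £4,864.95 = £510.05. Plan pays £11,375 − £510.05 = £10,864.95.
Insurer total: £7,349.95 + £232.90 + £8,935.20 + £10,864.95 = £27,383.

£27,383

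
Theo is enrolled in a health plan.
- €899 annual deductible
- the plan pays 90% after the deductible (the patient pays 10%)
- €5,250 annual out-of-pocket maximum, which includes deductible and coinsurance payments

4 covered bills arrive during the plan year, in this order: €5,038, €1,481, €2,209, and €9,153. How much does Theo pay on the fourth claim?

Bill 1, €5,038: €899 finishes the deductible; €4,139 goes to coinsurance; coinsurance €4,139 × 10% = €413.90. Patient owes €1,312.90 (running OOP €1,312.90).
Bill 2, €1,481: deductible already satisfied, so patient's share is 10% × €1,481 = €148.10. Patient pays €148.10; OOP now €1,461.
Bill 3, €2,209: 10% coinsurance on €2,209 = €220.90. Cost to patient: €220.90. OOP to date €1,681.90.
Bill 4, €9,153: 10% coinsurance on €9,153 = €915.30. Cost to patient: €915.30. OOP to date €2,597.20.

€915.30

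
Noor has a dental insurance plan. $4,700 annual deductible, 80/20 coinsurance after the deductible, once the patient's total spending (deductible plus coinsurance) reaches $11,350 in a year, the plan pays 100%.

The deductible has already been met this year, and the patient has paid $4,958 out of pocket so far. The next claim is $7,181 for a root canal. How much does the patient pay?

$1,436.20

The deductible is already satisfied, so the full bill goes to coinsurance.
Coinsurance: $7,181 × 20% = $1,436.20.
Year-to-date out-of-pocket becomes $4,958 + $1,436.20 = $6,394.20, still under the $11,350 maximum, so no cap applies.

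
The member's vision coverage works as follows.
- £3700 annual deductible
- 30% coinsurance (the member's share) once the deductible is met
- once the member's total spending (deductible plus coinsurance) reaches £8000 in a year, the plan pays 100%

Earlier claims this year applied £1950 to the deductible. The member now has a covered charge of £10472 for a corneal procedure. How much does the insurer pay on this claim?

£6105.40

Deductible still to meet: £3700 − £1950 = £1750.
The remaining £8722 (= £10472 − £1750) moves to coinsurance.
Coinsurance: £8722 × 30% = £2616.60.
That puts the member's cost at £1750 + £2616.60 = £4366.60 before any cap.
Cumulative spending £1950 + £4366.60 = £6316.60 stays under the £8000 maximum.
The insurer covers the remainder: £10472 − £4366.60 = £6105.40.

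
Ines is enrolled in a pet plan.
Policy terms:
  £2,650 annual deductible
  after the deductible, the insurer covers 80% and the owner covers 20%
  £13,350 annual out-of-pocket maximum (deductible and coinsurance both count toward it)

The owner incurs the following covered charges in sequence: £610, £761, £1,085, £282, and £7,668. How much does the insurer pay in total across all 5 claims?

£6,204.80

#1 (£610): fully absorbed by the deductible. Cost to owner: £610. OOP to date £610. Plan pays £610 − £610 = £0.
#2 (£761): fully absorbed by the deductible. Cost to owner: £761. OOP to date £1,371. Insurer: £761 − £761 = £0.
#3 (£1,085): all of it applies to the deductible. Owner pays £1,085; OOP now £2,456. Plan pays £1,085 − £1,085 = £0.
#4 (£282): £194 to deductible, leaving £88; coinsurance £88 × 20% = £17.60. Owner pays £211.60; OOP now £2,667.60. Insurer: £282 − £211.60 = £70.40.
#5 (£7,668): deductible met; 20% of £7,668 = £1,533.60. Owner owes £1,533.60 (running OOP £4,201.20). Insurer: £7,668 − £1,533.60 = £6,134.40.
Insurer total = bills − owner's total = £10,406 − £4,201.20 = £6,204.80.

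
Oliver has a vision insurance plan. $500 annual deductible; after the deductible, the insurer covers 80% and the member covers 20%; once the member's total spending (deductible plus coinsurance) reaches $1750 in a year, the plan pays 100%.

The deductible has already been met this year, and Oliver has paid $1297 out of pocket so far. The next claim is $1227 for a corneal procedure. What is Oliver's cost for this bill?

$245.40

The deductible is already satisfied, so the full bill goes to coinsurance.
Coinsurance: $1227 × 20% = $245.40.
Cumulative spending $1297 + $245.40 = $1542.40 stays under the $1750 maximum.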